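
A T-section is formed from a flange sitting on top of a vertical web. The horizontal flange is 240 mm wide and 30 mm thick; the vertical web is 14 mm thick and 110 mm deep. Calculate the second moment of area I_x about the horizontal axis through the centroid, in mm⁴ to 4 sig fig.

I_x ≈ 8.309 × 10⁶ mm⁴

Break the section into simple shapes (no overlaps), measuring from the bottom-left corner of the bounding box.
Flange: 240 × 30, A = 7 200 mm², y = 125 mm, Ī = 540 000 mm⁴.
Web: 14 × 110, A = 1 540 mm², y = 55 mm, Ī = 1 552 833 mm⁴.
Centroid: ȳ = ΣA·y / ΣA = 112.666 mm.
Transfer each piece to the horizontal axis through the centroid using Ī + A·d² with d = y − 112.666:
  flange: d = 12.3341 mm → contributes +1 635 335 mm⁴
  web: d = -57.6659 mm → contributes +6 673 882 mm⁴
Total I = 8 309 218 mm⁴.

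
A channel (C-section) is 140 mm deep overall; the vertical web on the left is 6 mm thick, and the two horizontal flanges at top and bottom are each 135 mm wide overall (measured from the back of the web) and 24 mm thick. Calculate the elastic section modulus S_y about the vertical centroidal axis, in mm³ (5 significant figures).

S_y ≈ 1.6481 × 10⁵ mm³

Break the section into simple shapes (no overlaps), measuring from the bottom-left corner of the bounding box.
Web: 6 × 140, A = 840 mm², x = 3 mm, Ī = 2 520 mm⁴.
Top flange (beyond web): 129 × 24, A = 3 096 mm², x = 70.5 mm, Ī = 4 293 378 mm⁴.
Bottom flange (beyond web): 129 × 24, A = 3 096 mm², x = 70.5 mm, Ī = 4 293 378 mm⁴.
Centroid: x̄ = ΣA·x / ΣA = 62.43686 mm.
Transfer each piece to the vertical centroidal axis using Ī + A·d² with d = x − 62.43686:
  web: d = -59.43686 mm → contributes +2 970 022 mm⁴
  top flange (beyond web): d = 8.06314 mm → contributes +4 494 662 mm⁴
  bottom flange (beyond web): d = 8.06314 mm → contributes +4 494 662 mm⁴
Total I = 11 959 346 mm⁴.
Extreme fibre distance c = 72.56314 mm; S = I/c = 164 813 mm³.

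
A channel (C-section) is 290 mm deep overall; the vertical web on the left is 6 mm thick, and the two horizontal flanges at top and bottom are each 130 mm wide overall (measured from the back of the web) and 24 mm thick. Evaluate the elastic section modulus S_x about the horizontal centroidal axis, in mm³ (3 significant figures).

Split into non-overlapping primitives; take the origin at the lower-left of the bounding box.
Web: 6 × 290, A = 1 740 mm², y = 145 mm, Ī = 12 194 500 mm⁴.
Top flange (beyond web): 124 × 24, A = 2 976 mm², y = 278 mm, Ī = 142 848 mm⁴.
Bottom flange (beyond web): 124 × 24, A = 2 976 mm², y = 12 mm, Ī = 142 848 mm⁴.
By symmetry the centroid is at mid-height, ȳ = 145 mm.
Transfer each piece to the horizontal centroidal axis using Ī + A·d² with d = y − 145:
  web: d = 0 mm → contributes +12 194 500 mm⁴
  top flange (beyond web): d = 133 mm → contributes +52 785 312 mm⁴
  bottom flange (beyond web): d = -133 mm → contributes +52 785 312 mm⁴
Total I = 117 765 124 mm⁴.
Extreme fibre distance c = 145 mm; S = I/c = 812 173 mm³.

S_x ≈ 8.12 × 10⁵ mm³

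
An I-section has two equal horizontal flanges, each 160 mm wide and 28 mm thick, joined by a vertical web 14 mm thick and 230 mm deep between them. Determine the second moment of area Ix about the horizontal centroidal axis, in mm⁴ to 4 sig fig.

Ix ≈ 1.639 × 10⁸ mm⁴

Split into non-overlapping primitives; take the origin at the lower-left of the bounding box.
Bottom flange: 160 × 28, A = 4 480 mm², y = 14 mm, Ī = 292 693 mm⁴.
Web: 14 × 230, A = 3 220 mm², y = 143 mm, Ī = 14 194 833 mm⁴.
Top flange: 160 × 28, A = 4 480 mm², y = 272 mm, Ī = 292 693 mm⁴.
By symmetry the centroid is at mid-height, ȳ = 143 mm.
Transfer each piece to the horizontal centroidal axis using Ī + A·d² with d = y − 143:
  bottom flange: d = -129 mm → contributes +74 844 373 mm⁴
  web: d = 0 mm → contributes +14 194 833 mm⁴
  top flange: d = 129 mm → contributes +74 844 373 mm⁴
Total I = 163 883 580 mm⁴.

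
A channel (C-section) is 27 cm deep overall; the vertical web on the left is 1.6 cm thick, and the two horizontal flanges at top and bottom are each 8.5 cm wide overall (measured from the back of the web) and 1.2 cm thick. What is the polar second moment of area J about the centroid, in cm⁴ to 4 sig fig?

J ≈ 5673 cm⁴

Decompose the section into non-overlapping parts with the origin at the bottom-left of its bounding rectangle.
Web: 1.6 × 27, A = 43.2 cm², y = 13.5 cm, Ī = 2624.4 cm⁴.
Top flange (beyond web): 6.9 × 1.2, A = 8.28 cm², y = 26.4 cm, Ī = 0.9936 cm⁴.
Bottom flange (beyond web): 6.9 × 1.2, A = 8.28 cm², y = 0.6 cm, Ī = 0.9936 cm⁴.
By symmetry the centroid is at mid-height, ȳ = 13.5 cm.
Transfer each piece to the centroidal x-axis using Ī + A·d² with d = y − 13.5:
  web: d = 0 cm → contributes +2624.4 cm⁴
  top flange (beyond web): d = 12.9 cm → contributes +1378.87 cm⁴
  bottom flange (beyond web): d = -12.9 cm → contributes +1378.87 cm⁴
Total I = 5382.14 cm⁴.
For the y-axis: x̄ = 1.97771 cm.
Repeating about the centroidal y-axis gives I_y = 291.146 cm⁴.
Polar second moment: J = I_x + I_y = 5673.28 cm⁴.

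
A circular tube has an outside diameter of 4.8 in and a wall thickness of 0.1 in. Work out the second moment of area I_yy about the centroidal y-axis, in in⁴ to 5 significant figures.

I_yy ≈ 4.0790 in⁴

Break the section into simple shapes (no overlaps), measuring from the bottom-left corner of the bounding box.
Outer circle: ⌀4.8, A = 18.09557 in², x = 2.4 in, Ī = 26.05763 in⁴.
Bore (subtracted): ⌀4.6, A = 16.61903 in², x = 2.4 in, Ī = 21.97866 in⁴.
By symmetry the centroid is at mid-width, x̄ = 2.4 in.
All pieces are centred on the centroidal y-axis, so I = ΣĪ (holes subtracted) = 4.078965 in⁴.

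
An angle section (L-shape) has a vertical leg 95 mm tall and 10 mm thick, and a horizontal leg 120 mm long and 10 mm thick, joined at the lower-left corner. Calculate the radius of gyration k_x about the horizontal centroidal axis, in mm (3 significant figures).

Treat the section as a set of non-overlapping primitives; coordinates are from the bounding-box lower-left.
Vertical leg: 10 × 95, A = 950 mm², y = 47.5 mm, Ī = 714 479 mm⁴.
Horizontal leg (remainder): 110 × 10, A = 1 100 mm², y = 5 mm, Ī = 9166.7 mm⁴.
Centroid: ȳ = ΣA·y / ΣA = 24.695 mm.
Transfer each piece to the horizontal centroidal axis using Ī + A·d² with d = y − 24.695:
  vertical leg: d = 22.805 mm → contributes +1 208 539 mm⁴
  horizontal leg (remainder): d = -19.695 mm → contributes +435 854 mm⁴
Total I = 1 644 393 mm⁴.
Radius of gyration: k = √(I/A) = √(1 644 393 / 2 050) = 28.322 mm.

k_x ≈ 28.3 mm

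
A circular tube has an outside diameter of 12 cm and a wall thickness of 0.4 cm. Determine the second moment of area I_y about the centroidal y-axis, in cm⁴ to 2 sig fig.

Split into non-overlapping primitives; take the origin at the lower-left of the bounding box.
Outer circle: ⌀12, A = 113.1 cm², x = 6 cm, Ī = 1 018 cm⁴.
Bore (subtracted): ⌀11.2, A = 98.52 cm², x = 6 cm, Ī = 772.4 cm⁴.
By symmetry the centroid is at mid-width, x̄ = 6 cm.
All pieces are centred on the centroidal y-axis, so I = ΣĪ (holes subtracted) = 245.5 cm⁴.

I_y ≈ 250 cm⁴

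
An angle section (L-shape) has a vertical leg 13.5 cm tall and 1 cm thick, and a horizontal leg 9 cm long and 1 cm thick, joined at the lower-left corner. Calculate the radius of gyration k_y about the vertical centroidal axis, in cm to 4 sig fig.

k_y ≈ 2.602 cm

Decompose the section into non-overlapping parts with the origin at the bottom-left of its bounding rectangle.
Vertical leg: 1 × 13.5, A = 13.5 cm², x = 0.5 cm, Ī = 1.125 cm⁴.
Horizontal leg (remainder): 8 × 1, A = 8 cm², x = 5 cm, Ī = 42.6667 cm⁴.
Centroid: x̄ = ΣA·x / ΣA = 2.17442 cm.
Transfer each piece to the vertical centroidal axis using Ī + A·d² with d = x − 2.17442:
  vertical leg: d = -1.67442 cm → contributes +38.9746 cm⁴
  horizontal leg (remainder): d = 2.82558 cm → contributes +106.538 cm⁴
Total I = 145.513 cm⁴.
Radius of gyration: k = √(I/A) = √(145.513 / 21.5) = 2.60154 cm.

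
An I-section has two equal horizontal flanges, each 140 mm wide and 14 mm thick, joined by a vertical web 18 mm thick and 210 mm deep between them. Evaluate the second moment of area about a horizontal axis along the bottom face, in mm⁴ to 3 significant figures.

I_base ≈ 1.72 × 10⁸ mm⁴

Split into non-overlapping primitives; take the origin at the lower-left of the bounding box.
Bottom flange: 140 × 14, A = 1 960 mm², y = 7 mm, Ī = 32 013 mm⁴.
Web: 18 × 210, A = 3 780 mm², y = 119 mm, Ī = 13 891 500 mm⁴.
Top flange: 140 × 14, A = 1 960 mm², y = 231 mm, Ī = 32 013 mm⁴.
Transfer each piece to the bottom edge using Ī + A·d² with d = y − 0:
  bottom flange: d = 7 mm → contributes +128 053 mm⁴
  web: d = 119 mm → contributes +67 420 080 mm⁴
  top flange: d = 231 mm → contributes +104 619 573 mm⁴
Total I = 172 167 707 mm⁴.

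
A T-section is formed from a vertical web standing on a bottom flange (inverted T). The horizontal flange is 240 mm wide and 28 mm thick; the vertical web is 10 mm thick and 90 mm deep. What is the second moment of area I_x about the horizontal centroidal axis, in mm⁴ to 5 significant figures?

Decompose the section into non-overlapping parts with the origin at the bottom-left of its bounding rectangle.
Flange: 240 × 28, A = 6 720 mm², y = 14 mm, Ī = 439 040 mm⁴.
Web: 10 × 90, A = 900 mm², y = 73 mm, Ī = 607 500 mm⁴.
Centroid: ȳ = ΣA·y / ΣA = 20.9685 mm.
Transfer each piece to the horizontal centroidal axis using Ī + A·d² with d = y − 20.9685:
  flange: d = -6.968504 mm → contributes +765363.5 mm⁴
  web: d = 52.0315 mm → contributes +3 044 049 mm⁴
Total I = 3 809 412 mm⁴.

I_x ≈ 3.8094 × 10⁶ mm⁴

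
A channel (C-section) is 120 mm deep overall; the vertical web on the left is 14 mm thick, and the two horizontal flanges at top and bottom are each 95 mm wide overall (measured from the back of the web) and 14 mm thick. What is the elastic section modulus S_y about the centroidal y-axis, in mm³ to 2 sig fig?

Break the section into simple shapes (no overlaps), measuring from the bottom-left corner of the bounding box.
Web: 14 × 120, A = 1 680 mm², x = 7 mm, Ī = 27 440 mm⁴.
Top flange (beyond web): 81 × 14, A = 1 134 mm², x = 54.5 mm, Ī = 620 015 mm⁴.
Bottom flange (beyond web): 81 × 14, A = 1 134 mm², x = 54.5 mm, Ī = 620 015 mm⁴.
Centroid: x̄ = ΣA·x / ΣA = 34.29 mm.
Transfer each piece to the centroidal y-axis using Ī + A·d² with d = x − 34.29:
  web: d = -27.29 mm → contributes +1 278 356 mm⁴
  top flange (beyond web): d = 20.21 mm → contributes +1 083 317 mm⁴
  bottom flange (beyond web): d = 20.21 mm → contributes +1 083 317 mm⁴
Total I = 3 444 990 mm⁴.
Extreme fibre distance c = 60.71 mm; S = I/c = 56 742 mm³.

S_y ≈ 5.7 × 10⁴ mm³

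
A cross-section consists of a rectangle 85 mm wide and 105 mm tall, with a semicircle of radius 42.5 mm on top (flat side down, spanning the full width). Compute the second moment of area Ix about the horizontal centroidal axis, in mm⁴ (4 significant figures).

Treat the section as a set of non-overlapping primitives; coordinates are from the bounding-box lower-left.
Rectangular body: 85 × 105, A = 8 925 mm², y = 52.5 mm, Ī = 8 199 844 mm⁴.
Semicircular cap: semicircle r = 42.5, A = 2837.25 mm², y = 123.038 mm, Ī = 358 086 mm⁴.
Centroid: ȳ = ΣA·y / ΣA = 69.5148 mm.
Transfer each piece to the horizontal centroidal axis using Ī + A·d² with d = y − 69.5148:
  rectangular body: d = -17.0148 mm → contributes +10 783 672 mm⁴
  semicircular cap: d = 53.5227 mm → contributes +8 485 908 mm⁴
Total I = 19 269 581 mm⁴.

Ix ≈ 1.927 × 10⁷ mm⁴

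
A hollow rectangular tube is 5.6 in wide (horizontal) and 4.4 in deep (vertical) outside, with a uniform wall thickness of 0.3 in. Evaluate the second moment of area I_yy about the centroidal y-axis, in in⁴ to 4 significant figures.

Treat the section as a set of non-overlapping primitives; coordinates are from the bounding-box lower-left.
Outer rectangle: 5.6 × 4.4, A = 24.64 in², x = 2.8 in, Ī = 64.3925 in⁴.
Inner void (subtracted): 5 × 3.8, A = 19 in², x = 2.8 in, Ī = 39.5833 in⁴.
By symmetry the centroid is at mid-width, x̄ = 2.8 in.
All pieces are centred on the centroidal y-axis, so I = ΣĪ (holes subtracted) = 24.8092 in⁴.

I_yy ≈ 24.81 in⁴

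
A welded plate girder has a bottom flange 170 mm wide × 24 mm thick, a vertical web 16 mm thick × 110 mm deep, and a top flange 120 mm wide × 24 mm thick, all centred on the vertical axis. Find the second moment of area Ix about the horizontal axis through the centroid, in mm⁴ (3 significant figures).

Break the section into simple shapes (no overlaps), measuring from the bottom-left corner of the bounding box.
Bottom plate: 170 × 24, A = 4 080 mm², y = 12 mm, Ī = 195 840 mm⁴.
Web plate: 16 × 110, A = 1 760 mm², y = 79 mm, Ī = 1 774 667 mm⁴.
Top plate: 120 × 24, A = 2 880 mm², y = 146 mm, Ī = 138 240 mm⁴.
Centroid: ȳ = ΣA·y / ΣA = 69.78 mm.
Transfer each piece to the horizontal axis through the centroid using Ī + A·d² with d = y − 69.78:
  bottom plate: d = -57.78 mm → contributes +13 816 949 mm⁴
  web plate: d = 9.2202 mm → contributes +1 924 287 mm⁴
  top plate: d = 76.22 mm → contributes +16 869 647 mm⁴
Total I = 32 610 884 mm⁴.

Ix ≈ 3.26 × 10⁷ mm⁴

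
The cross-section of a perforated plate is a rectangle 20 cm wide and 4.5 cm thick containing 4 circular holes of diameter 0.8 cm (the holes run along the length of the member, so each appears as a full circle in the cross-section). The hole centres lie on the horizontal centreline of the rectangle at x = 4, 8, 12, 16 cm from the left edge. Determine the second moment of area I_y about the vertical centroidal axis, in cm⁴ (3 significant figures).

Split into non-overlapping primitives; take the origin at the lower-left of the bounding box.
Plate: 20 × 4.5, A = 90 cm², x = 10 cm, Ī = 3 000 cm⁴.
Hole 1 (subtracted): ⌀0.8, A = 0.50265 cm², x = 4 cm, Ī = 0.020106 cm⁴.
Hole 2 (subtracted): ⌀0.8, A = 0.50265 cm², x = 8 cm, Ī = 0.020106 cm⁴.
Hole 3 (subtracted): ⌀0.8, A = 0.50265 cm², x = 12 cm, Ī = 0.020106 cm⁴.
Hole 4 (subtracted): ⌀0.8, A = 0.50265 cm², x = 16 cm, Ī = 0.020106 cm⁴.
By symmetry the centroid is at mid-width, x̄ = 10 cm.
Transfer each piece to the vertical centroidal axis using Ī + A·d² with d = x − 10:
  plate: d = 0 cm → contributes +3 000 cm⁴
  hole 1: d = -6 cm → contributes −18.116 cm⁴
  hole 2: d = -2 cm → contributes −2.0307 cm⁴
  hole 3: d = 2 cm → contributes −2.0307 cm⁴
  hole 4: d = 6 cm → contributes −18.116 cm⁴
Total I = 2959.7 cm⁴.

I_y ≈ 2960 cm⁴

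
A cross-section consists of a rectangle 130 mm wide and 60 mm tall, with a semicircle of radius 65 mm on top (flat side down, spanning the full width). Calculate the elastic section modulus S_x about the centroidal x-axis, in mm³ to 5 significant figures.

Split into non-overlapping primitives; take the origin at the lower-left of the bounding box.
Rectangular body: 130 × 60, A = 7 800 mm², y = 30 mm, Ī = 2 340 000 mm⁴.
Semicircular cap: semicircle r = 65, A = 6636.614 mm², y = 87.58686 mm, Ī = 1 959 230 mm⁴.
Centroid: ȳ = ΣA·y / ΣA = 56.47309 mm.
Transfer each piece to the centroidal x-axis using Ī + A·d² with d = y − 56.47309:
  rectangular body: d = -26.47309 mm → contributes +7 806 430 mm⁴
  semicircular cap: d = 31.11377 mm → contributes +8 383 915 mm⁴
Total I = 16 190 345 mm⁴.
Extreme fibre distance c = 68.52691 mm; S = I/c = 236262.6 mm³.

S_x ≈ 2.3626 × 10⁵ mm³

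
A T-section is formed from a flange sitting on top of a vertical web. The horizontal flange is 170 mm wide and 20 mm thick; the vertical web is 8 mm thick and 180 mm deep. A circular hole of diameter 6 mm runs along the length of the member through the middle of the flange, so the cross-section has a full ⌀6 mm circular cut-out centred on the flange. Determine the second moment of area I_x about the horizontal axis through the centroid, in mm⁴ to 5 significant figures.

I_x ≈ 1.4092 × 10⁷ mm⁴

Treat the section as a set of non-overlapping primitives; coordinates are from the bounding-box lower-left.
Flange: 170 × 20, A = 3 400 mm², y = 190 mm, Ī = 113333.3 mm⁴.
Web: 8 × 180, A = 1 440 mm², y = 90 mm, Ī = 3 888 000 mm⁴.
Hole (subtracted): ⌀6, A = 28.27433 mm², y = 190 mm, Ī = 63.61725 mm⁴.
Centroid: ȳ = ΣA·y / ΣA = 160.0731 mm.
Transfer each piece to the horizontal axis through the centroid using Ī + A·d² with d = y − 160.0731:
  flange: d = 29.92689 mm → contributes +3 158 438 mm⁴
  web: d = -70.07311 mm → contributes +10 958 746 mm⁴
  hole: d = 29.92689 mm → contributes −25386.65 mm⁴
Total I = 14 091 797 mm⁴.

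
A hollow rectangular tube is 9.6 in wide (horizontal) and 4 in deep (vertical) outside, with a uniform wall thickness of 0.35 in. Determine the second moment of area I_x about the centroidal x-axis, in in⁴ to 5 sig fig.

I_x ≈ 24.547 in⁴

Decompose the section into non-overlapping parts with the origin at the bottom-left of its bounding rectangle.
Outer rectangle: 9.6 × 4, A = 38.4 in², y = 2 in, Ī = 51.2 in⁴.
Inner void (subtracted): 8.9 × 3.3, A = 29.37 in², y = 2 in, Ī = 26.65328 in⁴.
By symmetry the centroid is at mid-height, ȳ = 2 in.
All pieces are centred on the centroidal x-axis, so I = ΣĪ (holes subtracted) = 24.54673 in⁴.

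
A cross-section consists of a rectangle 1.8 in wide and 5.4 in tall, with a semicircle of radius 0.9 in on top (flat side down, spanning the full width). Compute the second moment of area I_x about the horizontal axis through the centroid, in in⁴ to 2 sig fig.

I_x ≈ 34 in⁴

Decompose the section into non-overlapping parts with the origin at the bottom-left of its bounding rectangle.
Rectangular body: 1.8 × 5.4, A = 9.72 in², y = 2.7 in, Ī = 23.62 in⁴.
Semicircular cap: semicircle r = 0.9, A = 1.272 in², y = 5.782 in, Ī = 0.07201 in⁴.
Centroid: ȳ = ΣA·y / ΣA = 3.057 in.
Transfer each piece to the horizontal axis through the centroid using Ī + A·d² with d = y − 3.057:
  rectangular body: d = -0.3567 in → contributes +24.86 in⁴
  semicircular cap: d = 2.725 in → contributes +9.522 in⁴
Total I = 34.38 in⁴.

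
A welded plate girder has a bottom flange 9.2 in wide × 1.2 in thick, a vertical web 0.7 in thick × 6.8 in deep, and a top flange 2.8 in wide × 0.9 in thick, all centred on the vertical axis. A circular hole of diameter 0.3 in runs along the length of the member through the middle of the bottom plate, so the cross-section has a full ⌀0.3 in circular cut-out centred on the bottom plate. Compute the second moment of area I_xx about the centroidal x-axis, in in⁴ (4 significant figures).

I_xx ≈ 168.7 in⁴

Break the section into simple shapes (no overlaps), measuring from the bottom-left corner of the bounding box.
Bottom plate: 9.2 × 1.2, A = 11.04 in², y = 0.6 in, Ī = 1.3248 in⁴.
Web plate: 0.7 × 6.8, A = 4.76 in², y = 4.6 in, Ī = 18.3419 in⁴.
Top plate: 2.8 × 0.9, A = 2.52 in², y = 8.45 in, Ī = 0.1701 in⁴.
Hole (subtracted): ⌀0.3, A = 0.0706858 in², y = 0.6 in, Ī = 0.000397608 in⁴.
Centroid: ȳ = ΣA·y / ΣA = 2.72731 in.
Transfer each piece to the centroidal x-axis using Ī + A·d² with d = y − 2.72731:
  bottom plate: d = -2.12731 in → contributes +51.2859 in⁴
  web plate: d = 1.87269 in → contributes +35.035 in⁴
  top plate: d = 5.72269 in → contributes +82.698 in⁴
  hole: d = -2.12731 in → contributes −0.320284 in⁴
Total I = 168.699 in⁴.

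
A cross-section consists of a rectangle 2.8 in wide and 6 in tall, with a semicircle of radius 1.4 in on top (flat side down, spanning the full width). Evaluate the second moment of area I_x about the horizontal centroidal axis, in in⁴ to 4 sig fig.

I_x ≈ 84.43 in⁴

Break the section into simple shapes (no overlaps), measuring from the bottom-left corner of the bounding box.
Rectangular body: 2.8 × 6, A = 16.8 in², y = 3 in, Ī = 50.4 in⁴.
Semicircular cap: semicircle r = 1.4, A = 3.07876 in², y = 6.59418 in, Ī = 0.421642 in⁴.
Centroid: ȳ = ΣA·y / ΣA = 3.55666 in.
Transfer each piece to the horizontal centroidal axis using Ī + A·d² with d = y − 3.55666:
  rectangular body: d = -0.556655 in → contributes +55.6057 in⁴
  semicircular cap: d = 3.03752 in → contributes +28.828 in⁴
Total I = 84.4337 in⁴.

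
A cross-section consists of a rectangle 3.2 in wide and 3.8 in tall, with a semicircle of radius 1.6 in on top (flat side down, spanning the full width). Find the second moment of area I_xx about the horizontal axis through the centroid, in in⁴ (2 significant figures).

I_xx ≈ 35 in⁴

Break the section into simple shapes (no overlaps), measuring from the bottom-left corner of the bounding box.
Rectangular body: 3.2 × 3.8, A = 12.16 in², y = 1.9 in, Ī = 14.63 in⁴.
Semicircular cap: semicircle r = 1.6, A = 4.021 in², y = 4.479 in, Ī = 0.7193 in⁴.
Centroid: ȳ = ΣA·y / ΣA = 2.541 in.
Transfer each piece to the horizontal axis through the centroid using Ī + A·d² with d = y − 2.541:
  rectangular body: d = -0.6409 in → contributes +19.63 in⁴
  semicircular cap: d = 1.938 in → contributes +15.82 in⁴
Total I = 35.45 in⁴.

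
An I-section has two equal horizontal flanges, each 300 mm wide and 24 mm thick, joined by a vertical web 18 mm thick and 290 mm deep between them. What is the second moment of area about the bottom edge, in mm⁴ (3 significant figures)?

Decompose the section into non-overlapping parts with the origin at the bottom-left of its bounding rectangle.
Bottom flange: 300 × 24, A = 7 200 mm², y = 12 mm, Ī = 345 600 mm⁴.
Web: 18 × 290, A = 5 220 mm², y = 169 mm, Ī = 36 583 500 mm⁴.
Top flange: 300 × 24, A = 7 200 mm², y = 326 mm, Ī = 345 600 mm⁴.
Transfer each piece to the bottom edge using Ī + A·d² with d = y − 0:
  bottom flange: d = 12 mm → contributes +1 382 400 mm⁴
  web: d = 169 mm → contributes +185 671 920 mm⁴
  top flange: d = 326 mm → contributes +765 532 800 mm⁴
Total I = 952 587 120 mm⁴.

I_base ≈ 9.53 × 10⁸ mm⁴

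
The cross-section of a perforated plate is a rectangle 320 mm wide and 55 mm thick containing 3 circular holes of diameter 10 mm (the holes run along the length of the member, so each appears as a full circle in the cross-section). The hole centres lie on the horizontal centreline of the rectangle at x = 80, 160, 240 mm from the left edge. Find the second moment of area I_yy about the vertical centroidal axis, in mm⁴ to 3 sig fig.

I_yy ≈ 1.49 × 10⁸ mm⁴

Decompose the section into non-overlapping parts with the origin at the bottom-left of its bounding rectangle.
Plate: 320 × 55, A = 17 600 mm², x = 160 mm, Ī = 150 186 667 mm⁴.
Hole 1 (subtracted): ⌀10, A = 78.54 mm², x = 80 mm, Ī = 490.87 mm⁴.
Hole 2 (subtracted): ⌀10, A = 78.54 mm², x = 160 mm, Ī = 490.87 mm⁴.
Hole 3 (subtracted): ⌀10, A = 78.54 mm², x = 240 mm, Ī = 490.87 mm⁴.
By symmetry the centroid is at mid-width, x̄ = 160 mm.
Transfer each piece to the vertical centroidal axis using Ī + A·d² with d = x − 160:
  plate: d = 0 mm → contributes +150 186 667 mm⁴
  hole 1: d = -80 mm → contributes −503 146 mm⁴
  hole 2: d = 0 mm → contributes −490.87 mm⁴
  hole 3: d = 80 mm → contributes −503 146 mm⁴
Total I = 149 179 884 mm⁴.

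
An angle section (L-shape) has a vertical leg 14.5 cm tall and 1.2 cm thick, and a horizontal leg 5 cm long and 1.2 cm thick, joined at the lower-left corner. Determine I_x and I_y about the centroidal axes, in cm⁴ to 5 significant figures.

I_x ≈ 465.19 cm⁴, I_y ≈ 30.157 cm⁴

Break the section into simple shapes (no overlaps), measuring from the bottom-left corner of the bounding box.
Vertical leg: 1.2 × 14.5, A = 17.4 cm², y = 7.25 cm, Ī = 304.8625 cm⁴.
Horizontal leg (remainder): 3.8 × 1.2, A = 4.56 cm², y = 0.6 cm, Ī = 0.5472 cm⁴.
Centroid: ȳ = ΣA·y / ΣA = 5.869126 cm.
Transfer each piece to the centroidal x-axis using Ī + A·d² with d = y − 5.869126:
  vertical leg: d = 1.380874 cm → contributes +338.0411 cm⁴
  horizontal leg (remainder): d = -5.269126 cm → contributes +127.1496 cm⁴
Total I = 465.1907 cm⁴.
For the y-axis: x̄ = 1.119126 cm.
Repeating about the centroidal y-axis gives I_y = 30.15717 cm⁴.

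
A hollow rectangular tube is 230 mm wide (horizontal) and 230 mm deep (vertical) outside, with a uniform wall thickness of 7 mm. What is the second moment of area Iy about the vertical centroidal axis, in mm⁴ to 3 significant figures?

Iy ≈ 5.18 × 10⁷ mm⁴

Treat the section as a set of non-overlapping primitives; coordinates are from the bounding-box lower-left.
Outer rectangle: 230 × 230, A = 52 900 mm², x = 115 mm, Ī = 233 200 833 mm⁴.
Inner void (subtracted): 216 × 216, A = 46 656 mm², x = 115 mm, Ī = 181 398 528 mm⁴.
By symmetry the centroid is at mid-width, x̄ = 115 mm.
All pieces are centred on the vertical centroidal axis, so I = ΣĪ (holes subtracted) = 51 802 305 mm⁴.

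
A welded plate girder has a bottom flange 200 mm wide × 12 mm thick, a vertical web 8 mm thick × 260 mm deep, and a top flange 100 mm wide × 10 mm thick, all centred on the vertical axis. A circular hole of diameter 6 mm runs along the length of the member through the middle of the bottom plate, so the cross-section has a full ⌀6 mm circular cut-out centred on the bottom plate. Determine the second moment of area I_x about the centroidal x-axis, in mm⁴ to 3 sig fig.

Treat the section as a set of non-overlapping primitives; coordinates are from the bounding-box lower-left.
Bottom plate: 200 × 12, A = 2 400 mm², y = 6 mm, Ī = 28 800 mm⁴.
Web plate: 8 × 260, A = 2 080 mm², y = 142 mm, Ī = 11 717 333 mm⁴.
Top plate: 100 × 10, A = 1 000 mm², y = 277 mm, Ī = 8333.3 mm⁴.
Hole (subtracted): ⌀6, A = 28.274 mm², y = 6 mm, Ī = 63.617 mm⁴.
Centroid: ȳ = ΣA·y / ΣA = 107.6 mm.
Transfer each piece to the centroidal x-axis using Ī + A·d² with d = y − 107.6:
  bottom plate: d = -101.6 mm → contributes +24 801 573 mm⁴
  web plate: d = 34.403 mm → contributes +14 179 124 mm⁴
  top plate: d = 169.4 mm → contributes +28 705 646 mm⁴
  hole: d = -101.6 mm → contributes −291 911 mm⁴
Total I = 67 394 432 mm⁴.

I_x ≈ 6.74 × 10⁷ mm⁴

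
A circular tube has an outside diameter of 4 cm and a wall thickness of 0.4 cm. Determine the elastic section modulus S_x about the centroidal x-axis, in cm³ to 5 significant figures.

Treat the section as a set of non-overlapping primitives; coordinates are from the bounding-box lower-left.
Outer circle: ⌀4, A = 12.56637 cm², y = 2 cm, Ī = 12.56637 cm⁴.
Bore (subtracted): ⌀3.2, A = 8.042477 cm², y = 2 cm, Ī = 5.147185 cm⁴.
By symmetry the centroid is at mid-height, ȳ = 2 cm.
All pieces are centred on the centroidal x-axis, so I = ΣĪ (holes subtracted) = 7.419185 cm⁴.
Extreme fibre distance c = 2 cm; S = I/c = 3.709593 cm³.

S_x ≈ 3.7096 cm³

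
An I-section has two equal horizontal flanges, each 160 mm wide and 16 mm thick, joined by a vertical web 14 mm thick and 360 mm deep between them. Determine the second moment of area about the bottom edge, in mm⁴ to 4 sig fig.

Split into non-overlapping primitives; take the origin at the lower-left of the bounding box.
Bottom flange: 160 × 16, A = 2 560 mm², y = 8 mm, Ī = 54613.3 mm⁴.
Web: 14 × 360, A = 5 040 mm², y = 196 mm, Ī = 54 432 000 mm⁴.
Top flange: 160 × 16, A = 2 560 mm², y = 384 mm, Ī = 54613.3 mm⁴.
Transfer each piece to a horizontal axis along the bottom face using Ī + A·d² with d = y − 0:
  bottom flange: d = 8 mm → contributes +218 453 mm⁴
  web: d = 196 mm → contributes +248 048 640 mm⁴
  top flange: d = 384 mm → contributes +377 541 973 mm⁴
Total I = 625 809 067 mm⁴.

I_base ≈ 6.258 × 10⁸ mm⁴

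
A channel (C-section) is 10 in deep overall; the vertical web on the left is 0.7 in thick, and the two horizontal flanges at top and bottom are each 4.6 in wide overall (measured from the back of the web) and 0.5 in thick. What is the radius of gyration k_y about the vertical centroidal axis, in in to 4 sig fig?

Decompose the section into non-overlapping parts with the origin at the bottom-left of its bounding rectangle.
Web: 0.7 × 10, A = 7 in², x = 0.35 in, Ī = 0.285833 in⁴.
Top flange (beyond web): 3.9 × 0.5, A = 1.95 in², x = 2.65 in, Ī = 2.47163 in⁴.
Bottom flange (beyond web): 3.9 × 0.5, A = 1.95 in², x = 2.65 in, Ī = 2.47163 in⁴.
Centroid: x̄ = ΣA·x / ΣA = 1.17294 in.
Transfer each piece to the vertical centroidal axis using Ī + A·d² with d = x − 1.17294:
  web: d = -0.822936 in → contributes +5.0264 in⁴
  top flange (beyond web): d = 1.47706 in → contributes +6.72598 in⁴
  bottom flange (beyond web): d = 1.47706 in → contributes +6.72598 in⁴
Total I = 18.4783 in⁴.
Radius of gyration: k = √(I/A) = √(18.4783 / 10.9) = 1.30202 in.

k_y ≈ 1.302 in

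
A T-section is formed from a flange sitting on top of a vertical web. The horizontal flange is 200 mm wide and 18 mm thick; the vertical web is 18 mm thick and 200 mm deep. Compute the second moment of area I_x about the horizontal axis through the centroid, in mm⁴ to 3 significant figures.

I_x ≈ 3.35 × 10⁷ mm⁴

Decompose the section into non-overlapping parts with the origin at the bottom-left of its bounding rectangle.
Flange: 200 × 18, A = 3 600 mm², y = 209 mm, Ī = 97 200 mm⁴.
Web: 18 × 200, A = 3 600 mm², y = 100 mm, Ī = 12 000 000 mm⁴.
Centroid: ȳ = ΣA·y / ΣA = 154.5 mm.
Transfer each piece to the horizontal axis through the centroid using Ī + A·d² with d = y − 154.5:
  flange: d = 54.5 mm → contributes +10 790 100 mm⁴
  web: d = -54.5 mm → contributes +22 692 900 mm⁴
Total I = 33 483 000 mm⁴.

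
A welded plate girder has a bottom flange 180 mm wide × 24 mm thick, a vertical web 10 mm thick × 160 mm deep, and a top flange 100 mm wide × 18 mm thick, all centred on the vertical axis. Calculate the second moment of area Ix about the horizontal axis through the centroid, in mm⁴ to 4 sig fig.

Ix ≈ 4.720 × 10⁷ mm⁴

Break the section into simple shapes (no overlaps), measuring from the bottom-left corner of the bounding box.
Bottom plate: 180 × 24, A = 4 320 mm², y = 12 mm, Ī = 207 360 mm⁴.
Web plate: 10 × 160, A = 1 600 mm², y = 104 mm, Ī = 3 413 333 mm⁴.
Top plate: 100 × 18, A = 1 800 mm², y = 193 mm, Ī = 48 600 mm⁴.
Centroid: ȳ = ΣA·y / ΣA = 73.2694 mm.
Transfer each piece to the horizontal axis through the centroid using Ī + A·d² with d = y − 73.2694:
  bottom plate: d = -61.2694 mm → contributes +16 424 394 mm⁴
  web plate: d = 30.7306 mm → contributes +4 924 322 mm⁴
  top plate: d = 119.731 mm → contributes +25 852 337 mm⁴
Total I = 47 201 053 mm⁴.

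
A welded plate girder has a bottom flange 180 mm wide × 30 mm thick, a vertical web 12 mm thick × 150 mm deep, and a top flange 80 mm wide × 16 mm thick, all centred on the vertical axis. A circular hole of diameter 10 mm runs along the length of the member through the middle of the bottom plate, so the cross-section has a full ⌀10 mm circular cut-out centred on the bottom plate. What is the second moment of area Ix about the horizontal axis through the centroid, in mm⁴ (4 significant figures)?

Decompose the section into non-overlapping parts with the origin at the bottom-left of its bounding rectangle.
Bottom plate: 180 × 30, A = 5 400 mm², y = 15 mm, Ī = 405 000 mm⁴.
Web plate: 12 × 150, A = 1 800 mm², y = 105 mm, Ī = 3 375 000 mm⁴.
Top plate: 80 × 16, A = 1 280 mm², y = 188 mm, Ī = 27306.7 mm⁴.
Hole (subtracted): ⌀10, A = 78.5398 mm², y = 15 mm, Ī = 490.874 mm⁴.
Centroid: ȳ = ΣA·y / ΣA = 60.6397 mm.
Transfer each piece to the horizontal axis through the centroid using Ī + A·d² with d = y − 60.6397:
  bottom plate: d = -45.6397 mm → contributes +11 653 097 mm⁴
  web plate: d = 44.3603 mm → contributes +6 917 108 mm⁴
  top plate: d = 127.36 mm → contributes +20 789 738 mm⁴
  hole: d = -45.6397 mm → contributes −164 088 mm⁴
Total I = 39 195 855 mm⁴.

Ix ≈ 3.920 × 10⁷ mm⁴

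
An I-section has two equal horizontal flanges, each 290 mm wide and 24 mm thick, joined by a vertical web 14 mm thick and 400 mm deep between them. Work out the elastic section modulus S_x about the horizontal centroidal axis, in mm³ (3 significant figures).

S_x ≈ 3.13 × 10⁶ mm³

Treat the section as a set of non-overlapping primitives; coordinates are from the bounding-box lower-left.
Bottom flange: 290 × 24, A = 6 960 mm², y = 12 mm, Ī = 334 080 mm⁴.
Web: 14 × 400, A = 5 600 mm², y = 224 mm, Ī = 74 666 667 mm⁴.
Top flange: 290 × 24, A = 6 960 mm², y = 436 mm, Ī = 334 080 mm⁴.
By symmetry the centroid is at mid-height, ȳ = 224 mm.
Transfer each piece to the horizontal centroidal axis using Ī + A·d² with d = y − 224:
  bottom flange: d = -212 mm → contributes +313 144 320 mm⁴
  web: d = 0 mm → contributes +74 666 667 mm⁴
  top flange: d = 212 mm → contributes +313 144 320 mm⁴
Total I = 700 955 307 mm⁴.
Extreme fibre distance c = 224 mm; S = I/c = 3 129 265 mm³.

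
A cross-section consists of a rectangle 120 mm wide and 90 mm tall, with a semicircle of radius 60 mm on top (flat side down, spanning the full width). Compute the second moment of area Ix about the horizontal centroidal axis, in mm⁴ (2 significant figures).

Split into non-overlapping primitives; take the origin at the lower-left of the bounding box.
Rectangular body: 120 × 90, A = 10 800 mm², y = 45 mm, Ī = 7 290 000 mm⁴.
Semicircular cap: semicircle r = 60, A = 5 655 mm², y = 115.5 mm, Ī = 1 422 450 mm⁴.
Centroid: ȳ = ΣA·y / ΣA = 69.22 mm.
Transfer each piece to the horizontal centroidal axis using Ī + A·d² with d = y − 69.22:
  rectangular body: d = -24.22 mm → contributes +13 623 213 mm⁴
  semicircular cap: d = 46.25 mm → contributes +13 517 996 mm⁴
Total I = 27 141 210 mm⁴.

Ix ≈ 2.7 × 10⁷ mm⁴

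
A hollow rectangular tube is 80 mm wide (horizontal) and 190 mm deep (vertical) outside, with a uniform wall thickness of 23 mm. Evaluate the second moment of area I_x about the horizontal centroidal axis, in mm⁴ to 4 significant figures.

Break the section into simple shapes (no overlaps), measuring from the bottom-left corner of the bounding box.
Outer rectangle: 80 × 190, A = 15 200 mm², y = 95 mm, Ī = 45 726 667 mm⁴.
Inner void (subtracted): 34 × 144, A = 4 896 mm², y = 95 mm, Ī = 8 460 288 mm⁴.
By symmetry the centroid is at mid-height, ȳ = 95 mm.
All pieces are centred on the horizontal centroidal axis, so I = ΣĪ (holes subtracted) = 37 266 379 mm⁴.

I_x ≈ 3.727 × 10⁷ mm⁴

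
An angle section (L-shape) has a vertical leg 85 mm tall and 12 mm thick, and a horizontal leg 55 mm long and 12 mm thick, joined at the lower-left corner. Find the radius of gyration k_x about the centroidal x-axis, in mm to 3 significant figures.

Split into non-overlapping primitives; take the origin at the lower-left of the bounding box.
Vertical leg: 12 × 85, A = 1 020 mm², y = 42.5 mm, Ī = 614 125 mm⁴.
Horizontal leg (remainder): 43 × 12, A = 516 mm², y = 6 mm, Ī = 6 192 mm⁴.
Centroid: ȳ = ΣA·y / ΣA = 30.238 mm.
Transfer each piece to the centroidal x-axis using Ī + A·d² with d = y − 30.238:
  vertical leg: d = 12.262 mm → contributes +767 482 mm⁴
  horizontal leg (remainder): d = -24.238 mm → contributes +309 339 mm⁴
Total I = 1 076 821 mm⁴.
Radius of gyration: k = √(I/A) = √(1 076 821 / 1 536) = 26.477 mm.

k_x ≈ 26.5 mm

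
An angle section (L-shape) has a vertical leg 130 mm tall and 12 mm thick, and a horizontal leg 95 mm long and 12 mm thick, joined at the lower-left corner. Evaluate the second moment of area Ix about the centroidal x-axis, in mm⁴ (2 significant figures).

Break the section into simple shapes (no overlaps), measuring from the bottom-left corner of the bounding box.
Vertical leg: 12 × 130, A = 1 560 mm², y = 65 mm, Ī = 2 197 000 mm⁴.
Horizontal leg (remainder): 83 × 12, A = 996 mm², y = 6 mm, Ī = 11 952 mm⁴.
Centroid: ȳ = ΣA·y / ΣA = 42.01 mm.
Transfer each piece to the centroidal x-axis using Ī + A·d² with d = y − 42.01:
  vertical leg: d = 22.99 mm → contributes +3 021 566 mm⁴
  horizontal leg (remainder): d = -36.01 mm → contributes +1 303 441 mm⁴
Total I = 4 325 008 mm⁴.

Ix ≈ 4.3 × 10⁶ mm⁴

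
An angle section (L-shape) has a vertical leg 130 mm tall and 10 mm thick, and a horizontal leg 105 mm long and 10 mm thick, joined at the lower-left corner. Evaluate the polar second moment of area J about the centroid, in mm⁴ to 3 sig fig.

Treat the section as a set of non-overlapping primitives; coordinates are from the bounding-box lower-left.
Vertical leg: 10 × 130, A = 1 300 mm², y = 65 mm, Ī = 1 830 833 mm⁴.
Horizontal leg (remainder): 95 × 10, A = 950 mm², y = 5 mm, Ī = 7916.7 mm⁴.
Centroid: ȳ = ΣA·y / ΣA = 39.667 mm.
Transfer each piece to the centroidal x-axis using Ī + A·d² with d = y − 39.667:
  vertical leg: d = 25.333 mm → contributes +2 665 144 mm⁴
  horizontal leg (remainder): d = -34.667 mm → contributes +1 149 606 mm⁴
Total I = 3 814 750 mm⁴.
For the y-axis: x̄ = 27.167 mm.
Repeating about the centroidal y-axis gives I_y = 2 238 188 mm⁴.
Polar second moment: J = I_x + I_y = 6 052 938 mm⁴.

J ≈ 6.05 × 10⁶ mm⁴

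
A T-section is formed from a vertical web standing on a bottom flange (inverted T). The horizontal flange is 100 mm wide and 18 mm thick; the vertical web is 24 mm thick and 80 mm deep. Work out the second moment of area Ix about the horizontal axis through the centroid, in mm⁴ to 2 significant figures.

Break the section into simple shapes (no overlaps), measuring from the bottom-left corner of the bounding box.
Flange: 100 × 18, A = 1 800 mm², y = 9 mm, Ī = 48 600 mm⁴.
Web: 24 × 80, A = 1 920 mm², y = 58 mm, Ī = 1 024 000 mm⁴.
Centroid: ȳ = ΣA·y / ΣA = 34.29 mm.
Transfer each piece to the horizontal axis through the centroid using Ī + A·d² with d = y − 34.29:
  flange: d = -25.29 mm → contributes +1 199 881 mm⁴
  web: d = 23.71 mm → contributes +2 103 326 mm⁴
Total I = 3 303 206 mm⁴.

Ix ≈ 3.3 × 10⁶ mm⁴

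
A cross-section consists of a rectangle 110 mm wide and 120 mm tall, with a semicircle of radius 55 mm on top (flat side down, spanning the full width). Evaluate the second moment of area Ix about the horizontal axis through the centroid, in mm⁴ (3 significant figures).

Ix ≈ 4.11 × 10⁷ mm⁴

Decompose the section into non-overlapping parts with the origin at the bottom-left of its bounding rectangle.
Rectangular body: 110 × 120, A = 13 200 mm², y = 60 mm, Ī = 15 840 000 mm⁴.
Semicircular cap: semicircle r = 55, A = 4751.7 mm², y = 143.34 mm, Ī = 1 004 345 mm⁴.
Centroid: ȳ = ΣA·y / ΣA = 82.06 mm.
Transfer each piece to the horizontal axis through the centroid using Ī + A·d² with d = y − 82.06:
  rectangular body: d = -22.06 mm → contributes +22 263 780 mm⁴
  semicircular cap: d = 61.283 mm → contributes +18 849 459 mm⁴
Total I = 41 113 239 mm⁴.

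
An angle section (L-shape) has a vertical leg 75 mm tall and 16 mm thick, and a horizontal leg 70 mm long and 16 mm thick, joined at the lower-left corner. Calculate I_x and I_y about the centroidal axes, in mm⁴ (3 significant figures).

I_x ≈ 1.02 × 10⁶ mm⁴, I_y ≈ 8.51 × 10⁵ mm⁴

Break the section into simple shapes (no overlaps), measuring from the bottom-left corner of the bounding box.
Vertical leg: 16 × 75, A = 1 200 mm², y = 37.5 mm, Ī = 562 500 mm⁴.
Horizontal leg (remainder): 54 × 16, A = 864 mm², y = 8 mm, Ī = 18 432 mm⁴.
Centroid: ȳ = ΣA·y / ΣA = 25.151 mm.
Transfer each piece to the centroidal x-axis using Ī + A·d² with d = y − 25.151:
  vertical leg: d = 12.349 mm → contributes +745 493 mm⁴
  horizontal leg (remainder): d = -17.151 mm → contributes +272 588 mm⁴
Total I = 1 018 081 mm⁴.
For the y-axis: x̄ = 22.651 mm.
Repeating about the centroidal y-axis gives I_y = 850 901 mm⁴.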